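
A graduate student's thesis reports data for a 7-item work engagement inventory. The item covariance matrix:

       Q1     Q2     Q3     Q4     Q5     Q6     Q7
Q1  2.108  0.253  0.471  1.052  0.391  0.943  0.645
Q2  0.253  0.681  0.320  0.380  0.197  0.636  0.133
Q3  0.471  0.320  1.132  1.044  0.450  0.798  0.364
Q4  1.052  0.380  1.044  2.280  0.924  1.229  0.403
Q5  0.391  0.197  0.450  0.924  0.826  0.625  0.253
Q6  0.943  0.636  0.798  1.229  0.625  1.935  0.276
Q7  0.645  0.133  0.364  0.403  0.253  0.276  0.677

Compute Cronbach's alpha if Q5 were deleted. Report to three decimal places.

Remaining items: Q1, Q2, Q3, Q4, Q6, Q7 (k = 6).
sum of item variances = 2.108 + 0.681 + 1.132 + 2.280 + 1.935 + 0.677 = 8.813
Var(T) = 8.813 + 2 × 8.947 = 26.707
α (item deleted) = (6/5)·(1 − 8.813/26.707) = 0.804

α = 0.804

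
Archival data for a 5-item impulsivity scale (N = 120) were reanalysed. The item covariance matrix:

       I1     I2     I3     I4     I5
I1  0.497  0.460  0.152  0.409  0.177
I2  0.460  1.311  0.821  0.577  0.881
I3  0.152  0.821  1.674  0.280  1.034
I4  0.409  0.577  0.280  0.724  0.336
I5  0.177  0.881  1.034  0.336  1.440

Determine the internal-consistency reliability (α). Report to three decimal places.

Σσᵢ² = 0.497 + 1.311 + 1.674 + 0.724 + 1.440 = 5.646
Sum of the distinct covariances = 5.127
σ²_total = 5.646 + 2 × 5.127 = 15.900
α = (k/(k−1))·(1 − Σσᵢ²/σ²_total) = (5/4)·(1 − 5.646/15.900) = 0.806

α = 0.806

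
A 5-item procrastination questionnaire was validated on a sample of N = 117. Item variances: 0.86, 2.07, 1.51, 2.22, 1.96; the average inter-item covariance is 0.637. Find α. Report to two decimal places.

α = 0.75

Σσ²ᵢ = 0.86 + 2.07 + 1.51 + 2.22 + 1.96 = 8.62
Sum of the 10 distinct covariances = 10 × 0.637 = 6.370
σ²_T = Σσ²ᵢ + 2·Σcov = 8.62 + 2 × 6.370 = 21.360
α = (5/4)·(1 − 8.62/21.360) = 0.75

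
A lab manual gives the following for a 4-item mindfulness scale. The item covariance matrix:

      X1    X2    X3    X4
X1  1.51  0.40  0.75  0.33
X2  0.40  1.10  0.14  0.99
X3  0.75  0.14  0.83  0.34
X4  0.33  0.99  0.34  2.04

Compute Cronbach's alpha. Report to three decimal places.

Cronbach's alpha = 0.691

Σσᵢ² = 1.51 + 1.10 + 0.83 + 2.04 = 5.48
Sum of the distinct covariances = 2.95
σ²_total = 5.48 + 2 × 2.95 = 11.38
α = (k/(k−1))·(1 − Σσᵢ²/σ²_total) = (4/3)·(1 − 5.48/11.38) = 0.691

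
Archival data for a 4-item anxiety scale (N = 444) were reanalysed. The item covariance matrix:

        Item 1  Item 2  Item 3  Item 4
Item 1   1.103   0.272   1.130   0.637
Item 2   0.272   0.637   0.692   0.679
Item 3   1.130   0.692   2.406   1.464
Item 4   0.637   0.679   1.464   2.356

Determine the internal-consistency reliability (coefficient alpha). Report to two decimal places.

Σσ²ᵢ = 1.103 + 0.637 + 2.406 + 2.356 = 6.502
Sum of the distinct covariances = 4.874
total variance = 6.502 + 2 × 4.874 = 16.250
α = (k/(k−1))·(1 − Σσ²ᵢ/total variance) = (4/3)·(1 − 6.502/16.250) = 0.80

coefficient alpha = 0.80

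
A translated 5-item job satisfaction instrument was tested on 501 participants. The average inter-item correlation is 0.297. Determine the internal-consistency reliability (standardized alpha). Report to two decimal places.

Standardized α = k·r̄ / (1 + (k−1)·r̄) = 5 × 0.297 / (1 + 4 × 0.297)
  = 1.4850 / 2.1880 = 0.68

standardized alpha = 0.68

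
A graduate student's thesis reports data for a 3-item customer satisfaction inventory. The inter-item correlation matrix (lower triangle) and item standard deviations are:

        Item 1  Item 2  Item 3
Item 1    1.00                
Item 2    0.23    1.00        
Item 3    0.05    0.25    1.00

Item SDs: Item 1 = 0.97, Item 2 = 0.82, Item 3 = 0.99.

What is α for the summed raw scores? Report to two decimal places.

Σσ²ᵢ = 0.97² + 0.82² + 0.99² = 2.5934
Covariances σ_ij = r_ij · s_i · s_j:
  σ(Item 1,Item 2) = 0.23 × 0.97 × 0.82 = 0.1829
  σ(Item 1,Item 3) = 0.05 × 0.97 × 0.99 = 0.0480
  σ(Item 2,Item 3) = 0.25 × 0.82 × 0.99 = 0.2029
σ²_T = Σσ²ᵢ + 2·Σσ_ij = 2.5934 + 2 × 0.4338 = 3.4610
α = (3/2)·(1 − 2.5934/3.4610) = 0.38

α = 0.38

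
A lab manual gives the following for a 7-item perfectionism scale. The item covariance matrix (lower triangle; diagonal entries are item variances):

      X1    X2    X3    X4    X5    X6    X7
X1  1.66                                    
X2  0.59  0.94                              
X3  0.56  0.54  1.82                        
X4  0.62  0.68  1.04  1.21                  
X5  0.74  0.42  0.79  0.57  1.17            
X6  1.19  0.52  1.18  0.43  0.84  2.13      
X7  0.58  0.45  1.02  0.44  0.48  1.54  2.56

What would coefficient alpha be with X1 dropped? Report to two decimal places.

α = 0.83

Remaining items: X2, X3, X4, X5, X6, X7 (k = 6).
sum of item variances = 0.94 + 1.82 + 1.21 + 1.17 + 2.13 + 2.56 = 9.83
total variance = 9.83 + 2 × 10.94 = 31.71
α (item deleted) = (6/5)·(1 − 9.83/31.71) = 0.83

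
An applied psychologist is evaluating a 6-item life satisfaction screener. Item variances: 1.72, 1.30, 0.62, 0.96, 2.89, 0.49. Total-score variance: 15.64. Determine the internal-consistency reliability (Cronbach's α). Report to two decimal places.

α = 0.59

Σσ²ᵢ = 1.72 + 1.30 + 0.62 + 0.96 + 2.89 + 0.49 = 7.98
α = (k/(k−1))·(1 − Σσ²ᵢ/σ²_T) = (6/5)·(1 − 7.98/15.64) = 0.59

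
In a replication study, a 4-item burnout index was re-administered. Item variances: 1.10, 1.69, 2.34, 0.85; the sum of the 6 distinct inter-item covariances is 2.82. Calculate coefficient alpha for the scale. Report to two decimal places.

ΣVar(i) = 1.10 + 1.69 + 2.34 + 0.85 = 5.98
Sum of distinct covariances = 2.82
σ²_T = ΣVar(i) + 2·Σcov = 5.98 + 2 × 2.82 = 11.62
α = (4/3)·(1 − 5.98/11.62) = 0.65

α = 0.65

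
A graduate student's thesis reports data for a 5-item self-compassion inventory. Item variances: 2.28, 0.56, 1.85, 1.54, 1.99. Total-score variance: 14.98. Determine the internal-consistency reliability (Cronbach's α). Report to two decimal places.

Cronbach's α = 0.56

sum of item variances = 2.28 + 0.56 + 1.85 + 1.54 + 1.99 = 8.22
α = (k/(k−1))·(1 − sum of item variances/total variance) = (5/4)·(1 − 8.22/14.98) = 0.56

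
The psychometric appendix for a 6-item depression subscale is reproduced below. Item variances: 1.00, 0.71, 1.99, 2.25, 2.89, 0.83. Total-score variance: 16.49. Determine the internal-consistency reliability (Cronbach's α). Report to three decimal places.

ΣVar(i) = 1.00 + 0.71 + 1.99 + 2.25 + 2.89 + 0.83 = 9.67
α = (k/(k−1))·(1 − ΣVar(i)/Var(T)) = (6/5)·(1 − 9.67/16.49) = 0.496

Cronbach's α = 0.496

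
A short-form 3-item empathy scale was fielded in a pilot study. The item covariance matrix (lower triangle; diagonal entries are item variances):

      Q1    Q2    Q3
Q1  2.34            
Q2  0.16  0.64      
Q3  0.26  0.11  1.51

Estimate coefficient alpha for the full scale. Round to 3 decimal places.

α = 0.286

Σσ²ᵢ = 2.34 + 0.64 + 1.51 = 4.49
Sum of off-diagonal covariances = 0.53
Var(T) = 4.49 + 2 × 0.53 = 5.55
α = (k/(k−1))·(1 − Σσ²ᵢ/Var(T)) = (3/2)·(1 − 4.49/5.55) = 0.286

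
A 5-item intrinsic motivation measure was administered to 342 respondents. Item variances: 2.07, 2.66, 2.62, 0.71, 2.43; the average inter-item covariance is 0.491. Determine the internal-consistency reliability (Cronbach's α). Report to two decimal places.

Cronbach's α = 0.60

Σσᵢ² = 2.07 + 2.66 + 2.62 + 0.71 + 2.43 = 10.49
Sum of the 10 distinct covariances = 10 × 0.491 = 4.910
σ²_total = Σσᵢ² + 2·Σcov = 10.49 + 2 × 4.910 = 20.310
α = (5/4)·(1 − 10.49/20.310) = 0.60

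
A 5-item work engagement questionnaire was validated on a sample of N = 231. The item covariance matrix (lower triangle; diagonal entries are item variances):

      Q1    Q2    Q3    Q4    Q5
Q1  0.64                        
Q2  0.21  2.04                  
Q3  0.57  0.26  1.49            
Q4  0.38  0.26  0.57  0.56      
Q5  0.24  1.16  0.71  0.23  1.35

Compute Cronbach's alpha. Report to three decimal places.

Cronbach's alpha = 0.752

sum of item variances = 0.64 + 2.04 + 1.49 + 0.56 + 1.35 = 6.08
Sum of the distinct covariances = 4.59
σ²_total = 6.08 + 2 × 4.59 = 15.26
α = (k/(k−1))·(1 − sum of item variances/σ²_total) = (5/4)·(1 − 6.08/15.26) = 0.752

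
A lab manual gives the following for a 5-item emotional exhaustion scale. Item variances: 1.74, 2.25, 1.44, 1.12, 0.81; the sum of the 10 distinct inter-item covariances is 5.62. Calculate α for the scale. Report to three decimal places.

sum of item variances = 1.74 + 2.25 + 1.44 + 1.12 + 0.81 = 7.36
Sum of distinct covariances = 5.62
σ²_total = sum of item variances + 2·Σcov = 7.36 + 2 × 5.62 = 18.60
α = (5/4)·(1 − 7.36/18.60) = 0.755

α = 0.755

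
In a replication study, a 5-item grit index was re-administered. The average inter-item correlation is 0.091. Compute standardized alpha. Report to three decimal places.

α = 0.334

Standardized α = k·r̄ / (1 + (k−1)·r̄) = 5 × 0.091 / (1 + 4 × 0.091)
  = 0.4550 / 1.3640 = 0.334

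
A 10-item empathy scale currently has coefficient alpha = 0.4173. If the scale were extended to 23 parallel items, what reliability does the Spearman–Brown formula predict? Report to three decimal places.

Length factor m = 23/10 = 2.3000
α' = m·α / (1 + (m−1)·α)
   = 23/10 × 0.4173 / (1 + (23/10 − 1) × 0.4173)
   = 0.9598 / 1.5425 = 0.622

predicted reliability = 0.622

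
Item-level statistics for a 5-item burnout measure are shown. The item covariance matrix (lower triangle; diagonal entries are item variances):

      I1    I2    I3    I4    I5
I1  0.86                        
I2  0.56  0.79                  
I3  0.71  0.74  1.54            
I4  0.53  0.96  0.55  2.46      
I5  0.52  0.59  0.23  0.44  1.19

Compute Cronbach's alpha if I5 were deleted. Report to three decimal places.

Cronbach's alpha = 0.785

Remaining items: I1, I2, I3, I4 (k = 4).
Σσ²ᵢ = 0.86 + 0.79 + 1.54 + 2.46 = 5.65
total variance = 5.65 + 2 × 4.05 = 13.75
α (item deleted) = (4/3)·(1 − 5.65/13.75) = 0.785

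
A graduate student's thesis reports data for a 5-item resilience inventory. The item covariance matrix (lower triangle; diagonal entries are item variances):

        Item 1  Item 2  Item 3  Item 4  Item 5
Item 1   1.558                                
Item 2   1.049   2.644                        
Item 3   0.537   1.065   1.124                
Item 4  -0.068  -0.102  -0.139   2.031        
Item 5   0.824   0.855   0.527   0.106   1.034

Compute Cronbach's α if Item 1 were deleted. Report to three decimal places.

Remaining items: Item 2, Item 3, Item 4, Item 5 (k = 4).
Σσ²ᵢ = 2.644 + 1.124 + 2.031 + 1.034 = 6.833
σ²_total = 6.833 + 2 × 2.312 = 11.457
α (item deleted) = (4/3)·(1 − 6.833/11.457) = 0.538

α = 0.538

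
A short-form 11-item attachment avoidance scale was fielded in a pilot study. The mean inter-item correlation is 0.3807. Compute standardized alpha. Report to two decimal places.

Standardized α = k·r̄ / (1 + (k−1)·r̄) = 11 × 0.3807 / (1 + 10 × 0.3807)
  = 4.1877 / 4.8070 = 0.87

standardized alpha = 0.87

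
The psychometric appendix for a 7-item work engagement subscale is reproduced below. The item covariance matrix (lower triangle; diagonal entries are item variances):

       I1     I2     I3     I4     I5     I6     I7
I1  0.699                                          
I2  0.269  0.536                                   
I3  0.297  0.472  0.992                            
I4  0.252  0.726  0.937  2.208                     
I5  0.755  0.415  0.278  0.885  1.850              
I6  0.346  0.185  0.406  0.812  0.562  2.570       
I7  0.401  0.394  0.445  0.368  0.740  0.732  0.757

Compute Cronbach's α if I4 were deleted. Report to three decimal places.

Remaining items: I1, I2, I3, I5, I6, I7 (k = 6).
sum of item variances = 0.699 + 0.536 + 0.992 + 1.850 + 2.570 + 0.757 = 7.404
total variance = 7.404 + 2 × 6.697 = 20.798
α (item deleted) = (6/5)·(1 − 7.404/20.798) = 0.773

Cronbach's α = 0.773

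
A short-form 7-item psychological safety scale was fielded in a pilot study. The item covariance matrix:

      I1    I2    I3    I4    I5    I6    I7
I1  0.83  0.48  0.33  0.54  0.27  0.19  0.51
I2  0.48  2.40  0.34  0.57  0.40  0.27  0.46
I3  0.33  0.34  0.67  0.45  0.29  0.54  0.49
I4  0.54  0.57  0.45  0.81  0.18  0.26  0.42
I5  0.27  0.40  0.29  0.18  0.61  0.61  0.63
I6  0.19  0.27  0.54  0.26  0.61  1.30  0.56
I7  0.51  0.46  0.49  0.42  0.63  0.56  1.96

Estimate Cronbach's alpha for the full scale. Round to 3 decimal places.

ΣVar(i) = 0.83 + 2.40 + 0.67 + 0.81 + 0.61 + 1.30 + 1.96 = 8.58
Sum of off-diagonal covariances = 8.79
total variance = 8.58 + 2 × 8.79 = 26.16
α = (k/(k−1))·(1 − ΣVar(i)/total variance) = (7/6)·(1 − 8.58/26.16) = 0.784

α = 0.784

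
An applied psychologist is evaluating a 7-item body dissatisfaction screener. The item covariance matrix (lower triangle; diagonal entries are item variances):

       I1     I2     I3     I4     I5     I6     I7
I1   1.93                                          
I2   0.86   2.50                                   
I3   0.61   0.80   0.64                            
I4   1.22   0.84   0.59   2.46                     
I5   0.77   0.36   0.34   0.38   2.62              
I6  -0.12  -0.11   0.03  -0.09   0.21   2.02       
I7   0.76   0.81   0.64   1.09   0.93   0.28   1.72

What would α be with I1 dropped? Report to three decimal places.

α = 0.651

Remaining items: I2, I3, I4, I5, I6, I7 (k = 6).
sum of item variances = 2.50 + 0.64 + 2.46 + 2.62 + 2.02 + 1.72 = 11.96
total variance = 11.96 + 2 × 7.10 = 26.16
α (item deleted) = (6/5)·(1 − 11.96/26.16) = 0.651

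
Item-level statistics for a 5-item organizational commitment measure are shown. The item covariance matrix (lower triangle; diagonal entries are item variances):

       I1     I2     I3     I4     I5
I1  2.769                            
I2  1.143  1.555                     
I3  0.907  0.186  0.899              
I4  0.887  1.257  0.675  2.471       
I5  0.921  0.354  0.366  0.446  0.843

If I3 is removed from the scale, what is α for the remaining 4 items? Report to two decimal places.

Remaining items: I1, I2, I4, I5 (k = 4).
Σσ²ᵢ = 2.769 + 1.555 + 2.471 + 0.843 = 7.638
total variance = 7.638 + 2 × 5.008 = 17.654
α (item deleted) = (4/3)·(1 − 7.638/17.654) = 0.76

α = 0.76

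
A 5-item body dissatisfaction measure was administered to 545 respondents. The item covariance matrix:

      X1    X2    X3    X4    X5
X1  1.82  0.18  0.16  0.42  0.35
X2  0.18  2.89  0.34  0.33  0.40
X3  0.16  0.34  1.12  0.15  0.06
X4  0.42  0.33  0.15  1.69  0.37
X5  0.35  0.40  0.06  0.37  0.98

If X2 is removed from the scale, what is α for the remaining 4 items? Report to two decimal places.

α = 0.47

Remaining items: X1, X3, X4, X5 (k = 4).
sum of item variances = 1.82 + 1.12 + 1.69 + 0.98 = 5.61
σ²_T = 5.61 + 2 × 1.51 = 8.63
α (item deleted) = (4/3)·(1 − 5.61/8.63) = 0.47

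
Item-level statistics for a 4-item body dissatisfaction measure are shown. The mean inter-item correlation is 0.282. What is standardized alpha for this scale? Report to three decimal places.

standardized alpha = 0.611

Standardized α = k·r̄ / (1 + (k−1)·r̄) = 4 × 0.282 / (1 + 3 × 0.282)
  = 1.1280 / 1.8460 = 0.611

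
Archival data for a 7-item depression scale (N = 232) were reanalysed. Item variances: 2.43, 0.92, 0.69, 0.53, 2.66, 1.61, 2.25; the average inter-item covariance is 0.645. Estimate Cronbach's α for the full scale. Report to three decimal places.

α = 0.828

Σσᵢ² = 2.43 + 0.92 + 0.69 + 0.53 + 2.66 + 1.61 + 2.25 = 11.09
Sum of the 21 distinct covariances = 21 × 0.645 = 13.545
σ²_total = Σσᵢ² + 2·Σcov = 11.09 + 2 × 13.545 = 38.180
α = (7/6)·(1 − 11.09/38.180) = 0.828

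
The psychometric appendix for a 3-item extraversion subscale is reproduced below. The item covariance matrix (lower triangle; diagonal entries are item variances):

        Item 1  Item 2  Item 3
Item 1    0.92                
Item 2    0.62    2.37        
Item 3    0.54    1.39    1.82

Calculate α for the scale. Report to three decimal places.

ΣVar(i) = 0.92 + 2.37 + 1.82 = 5.11
Σ_{i<j} σ_ij = 2.55
Var(T) = 5.11 + 2 × 2.55 = 10.21
α = (k/(k−1))·(1 − ΣVar(i)/Var(T)) = (3/2)·(1 − 5.11/10.21) = 0.749

α = 0.749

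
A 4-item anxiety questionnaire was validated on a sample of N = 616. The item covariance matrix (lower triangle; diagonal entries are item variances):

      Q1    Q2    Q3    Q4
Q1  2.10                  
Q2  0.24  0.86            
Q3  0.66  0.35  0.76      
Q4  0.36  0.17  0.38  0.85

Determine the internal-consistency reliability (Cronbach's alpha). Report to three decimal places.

Cronbach's alpha = 0.648

Σσ²ᵢ = 2.10 + 0.86 + 0.76 + 0.85 = 4.57
Sum of off-diagonal covariances = 2.16
total variance = 4.57 + 2 × 2.16 = 8.89
α = (k/(k−1))·(1 − Σσ²ᵢ/total variance) = (4/3)·(1 − 4.57/8.89) = 0.648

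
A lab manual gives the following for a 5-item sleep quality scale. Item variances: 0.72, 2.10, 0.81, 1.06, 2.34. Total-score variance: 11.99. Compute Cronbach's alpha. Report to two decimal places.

Cronbach's alpha = 0.52

Σσᵢ² = 0.72 + 2.10 + 0.81 + 1.06 + 2.34 = 7.03
α = (k/(k−1))·(1 − Σσᵢ²/total variance) = (5/4)·(1 − 7.03/11.99) = 0.52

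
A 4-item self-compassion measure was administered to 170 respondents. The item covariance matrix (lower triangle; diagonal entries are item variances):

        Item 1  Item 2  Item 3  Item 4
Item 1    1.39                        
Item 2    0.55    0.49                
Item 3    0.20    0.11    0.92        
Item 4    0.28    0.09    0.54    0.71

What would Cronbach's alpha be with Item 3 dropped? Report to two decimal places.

Remaining items: Item 1, Item 2, Item 4 (k = 3).
ΣVar(i) = 1.39 + 0.49 + 0.71 = 2.59
total variance = 2.59 + 2 × 0.92 = 4.43
α (item deleted) = (3/2)·(1 − 2.59/4.43) = 0.62

α = 0.62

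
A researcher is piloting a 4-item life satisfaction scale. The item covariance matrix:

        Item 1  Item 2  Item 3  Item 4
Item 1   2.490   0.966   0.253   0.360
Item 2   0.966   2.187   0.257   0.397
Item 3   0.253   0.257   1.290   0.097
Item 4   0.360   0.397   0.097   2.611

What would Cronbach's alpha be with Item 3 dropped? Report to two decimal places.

Remaining items: Item 1, Item 2, Item 4 (k = 3).
Σσ²ᵢ = 2.490 + 2.187 + 2.611 = 7.288
total variance = 7.288 + 2 × 1.723 = 10.734
α (item deleted) = (3/2)·(1 − 7.288/10.734) = 0.48

α = 0.48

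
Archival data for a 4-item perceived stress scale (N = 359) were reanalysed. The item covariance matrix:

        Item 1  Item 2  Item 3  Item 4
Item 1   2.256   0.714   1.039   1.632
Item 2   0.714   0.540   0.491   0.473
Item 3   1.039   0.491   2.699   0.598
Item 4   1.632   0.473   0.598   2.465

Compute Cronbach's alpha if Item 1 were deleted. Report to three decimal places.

Remaining items: Item 2, Item 3, Item 4 (k = 3).
sum of item variances = 0.540 + 2.699 + 2.465 = 5.704
σ²_total = 5.704 + 2 × 1.562 = 8.828
α (item deleted) = (3/2)·(1 − 5.704/8.828) = 0.531

α = 0.531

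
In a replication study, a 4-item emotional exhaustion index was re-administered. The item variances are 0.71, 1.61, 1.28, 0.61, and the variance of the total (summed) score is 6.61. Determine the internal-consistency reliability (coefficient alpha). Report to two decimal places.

coefficient alpha = 0.48

Σσᵢ² = 0.71 + 1.61 + 1.28 + 0.61 = 4.21
α = (k/(k−1))·(1 − Σσᵢ²/σ²_T) = (4/3)·(1 − 4.21/6.61) = 0.48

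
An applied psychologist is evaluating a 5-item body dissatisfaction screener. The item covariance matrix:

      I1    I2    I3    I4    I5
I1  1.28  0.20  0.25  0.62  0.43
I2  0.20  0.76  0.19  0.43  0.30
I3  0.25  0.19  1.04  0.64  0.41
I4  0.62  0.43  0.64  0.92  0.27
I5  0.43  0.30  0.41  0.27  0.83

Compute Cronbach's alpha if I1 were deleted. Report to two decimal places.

Remaining items: I2, I3, I4, I5 (k = 4).
ΣVar(i) = 0.76 + 1.04 + 0.92 + 0.83 = 3.55
σ²_T = 3.55 + 2 × 2.24 = 8.03
α (item deleted) = (4/3)·(1 − 3.55/8.03) = 0.74

α = 0.74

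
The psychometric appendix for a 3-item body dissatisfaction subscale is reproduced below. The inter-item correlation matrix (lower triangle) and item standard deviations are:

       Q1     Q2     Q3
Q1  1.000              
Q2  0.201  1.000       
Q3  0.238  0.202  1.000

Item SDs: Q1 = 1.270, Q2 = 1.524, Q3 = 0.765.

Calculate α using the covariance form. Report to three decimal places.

Σσ²ᵢ = 1.270² + 1.524² + 0.765² = 4.5207
Covariances σ_ij = r_ij · s_i · s_j:
  σ(Q1,Q2) = 0.201 × 1.270 × 1.524 = 0.3890
  σ(Q1,Q3) = 0.238 × 1.270 × 0.765 = 0.2312
  σ(Q2,Q3) = 0.202 × 1.524 × 0.765 = 0.2355
σ²_T = Σσ²ᵢ + 2·Σσ_ij = 4.5207 + 2 × 0.8557 = 6.2321
α = (3/2)·(1 − 4.5207/6.2321) = 0.412

α = 0.412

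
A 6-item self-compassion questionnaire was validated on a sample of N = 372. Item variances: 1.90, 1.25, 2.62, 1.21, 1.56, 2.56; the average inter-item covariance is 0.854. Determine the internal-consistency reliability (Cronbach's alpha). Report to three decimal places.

Σσᵢ² = 1.90 + 1.25 + 2.62 + 1.21 + 1.56 + 2.56 = 11.10
Sum of the 15 distinct covariances = 15 × 0.854 = 12.810
Var(T) = Σσᵢ² + 2·Σcov = 11.10 + 2 × 12.810 = 36.720
α = (6/5)·(1 − 11.10/36.720) = 0.837

α = 0.837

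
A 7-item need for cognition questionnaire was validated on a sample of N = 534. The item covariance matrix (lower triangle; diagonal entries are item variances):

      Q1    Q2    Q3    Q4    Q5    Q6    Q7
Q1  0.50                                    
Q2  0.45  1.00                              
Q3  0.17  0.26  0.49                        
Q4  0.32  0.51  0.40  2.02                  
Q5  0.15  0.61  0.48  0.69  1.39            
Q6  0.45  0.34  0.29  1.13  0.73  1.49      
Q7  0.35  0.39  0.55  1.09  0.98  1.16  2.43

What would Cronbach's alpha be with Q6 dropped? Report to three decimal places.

Remaining items: Q1, Q2, Q3, Q4, Q5, Q7 (k = 6).
Σσᵢ² = 0.50 + 1.00 + 0.49 + 2.02 + 1.39 + 2.43 = 7.83
Var(T) = 7.83 + 2 × 7.40 = 22.63
α (item deleted) = (6/5)·(1 − 7.83/22.63) = 0.785

Cronbach's alpha = 0.785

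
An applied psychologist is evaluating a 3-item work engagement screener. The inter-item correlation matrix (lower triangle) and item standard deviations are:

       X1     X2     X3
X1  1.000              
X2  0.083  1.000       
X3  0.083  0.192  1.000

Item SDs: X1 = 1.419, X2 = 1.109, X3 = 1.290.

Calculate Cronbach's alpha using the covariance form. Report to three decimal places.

Σσ²ᵢ = 1.419² + 1.109² + 1.290² = 4.9075
Covariances σ_ij = r_ij · s_i · s_j:
  σ(X1,X2) = 0.083 × 1.419 × 1.109 = 0.1306
  σ(X1,X3) = 0.083 × 1.419 × 1.290 = 0.1519
  σ(X2,X3) = 0.192 × 1.109 × 1.290 = 0.2747
σ²_T = Σσ²ᵢ + 2·Σσ_ij = 4.9075 + 2 × 0.5572 = 6.0219
α = (3/2)·(1 − 4.9075/6.0219) = 0.278

Cronbach's alpha = 0.278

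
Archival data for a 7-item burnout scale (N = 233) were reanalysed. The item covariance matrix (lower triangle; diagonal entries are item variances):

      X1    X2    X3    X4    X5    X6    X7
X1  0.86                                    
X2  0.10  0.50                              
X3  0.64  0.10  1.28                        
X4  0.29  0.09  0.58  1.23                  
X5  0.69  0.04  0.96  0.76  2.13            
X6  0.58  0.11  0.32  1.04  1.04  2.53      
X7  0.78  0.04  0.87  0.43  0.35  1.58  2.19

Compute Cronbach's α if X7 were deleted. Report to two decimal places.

Remaining items: X1, X2, X3, X4, X5, X6 (k = 6).
Σσᵢ² = 0.86 + 0.50 + 1.28 + 1.23 + 2.13 + 2.53 = 8.53
Var(T) = 8.53 + 2 × 7.34 = 23.21
α (item deleted) = (6/5)·(1 − 8.53/23.21) = 0.76

α = 0.76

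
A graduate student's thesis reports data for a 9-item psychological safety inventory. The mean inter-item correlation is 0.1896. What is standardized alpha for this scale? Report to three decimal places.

standardized alpha = 0.678

Standardized α = k·r̄ / (1 + (k−1)·r̄) = 9 × 0.1896 / (1 + 8 × 0.1896)
  = 1.7064 / 2.5168 = 0.678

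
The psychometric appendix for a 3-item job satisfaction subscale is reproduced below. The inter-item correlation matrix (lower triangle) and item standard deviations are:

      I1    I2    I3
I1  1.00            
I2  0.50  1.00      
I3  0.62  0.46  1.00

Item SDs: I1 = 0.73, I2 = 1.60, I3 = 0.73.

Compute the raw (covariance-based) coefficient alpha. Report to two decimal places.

coefficient alpha = 0.67

Σσ²ᵢ = 0.73² + 1.60² + 0.73² = 3.6258
Covariances σ_ij = r_ij · s_i · s_j:
  σ(I1,I2) = 0.50 × 0.73 × 1.60 = 0.5840
  σ(I1,I3) = 0.62 × 0.73 × 0.73 = 0.3304
  σ(I2,I3) = 0.46 × 1.60 × 0.73 = 0.5373
σ²_T = Σσ²ᵢ + 2·Σσ_ij = 3.6258 + 2 × 1.4517 = 6.5292
α = (3/2)·(1 − 3.6258/6.5292) = 0.67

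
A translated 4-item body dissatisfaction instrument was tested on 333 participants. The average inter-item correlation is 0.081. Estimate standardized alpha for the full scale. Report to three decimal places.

Standardized α = k·r̄ / (1 + (k−1)·r̄) = 4 × 0.081 / (1 + 3 × 0.081)
  = 0.3240 / 1.2430 = 0.261

standardized alpha = 0.261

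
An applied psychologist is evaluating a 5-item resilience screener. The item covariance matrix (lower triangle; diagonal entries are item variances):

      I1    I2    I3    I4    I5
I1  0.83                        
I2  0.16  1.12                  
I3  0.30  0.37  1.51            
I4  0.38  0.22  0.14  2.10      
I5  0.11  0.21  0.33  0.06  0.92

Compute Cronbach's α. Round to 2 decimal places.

Σσ²ᵢ = 0.83 + 1.12 + 1.51 + 2.10 + 0.92 = 6.48
Sum of the distinct covariances = 2.28
Var(T) = 6.48 + 2 × 2.28 = 11.04
α = (k/(k−1))·(1 − Σσ²ᵢ/Var(T)) = (5/4)·(1 − 6.48/11.04) = 0.52

Cronbach's α = 0.52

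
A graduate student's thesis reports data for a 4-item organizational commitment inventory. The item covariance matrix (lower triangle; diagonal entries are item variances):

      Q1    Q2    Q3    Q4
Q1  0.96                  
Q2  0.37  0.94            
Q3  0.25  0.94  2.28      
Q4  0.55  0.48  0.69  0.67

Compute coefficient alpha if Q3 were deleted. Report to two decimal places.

coefficient alpha = 0.78

Remaining items: Q1, Q2, Q4 (k = 3).
ΣVar(i) = 0.96 + 0.94 + 0.67 = 2.57
σ²_T = 2.57 + 2 × 1.40 = 5.37
α (item deleted) = (3/2)·(1 − 2.57/5.37) = 0.78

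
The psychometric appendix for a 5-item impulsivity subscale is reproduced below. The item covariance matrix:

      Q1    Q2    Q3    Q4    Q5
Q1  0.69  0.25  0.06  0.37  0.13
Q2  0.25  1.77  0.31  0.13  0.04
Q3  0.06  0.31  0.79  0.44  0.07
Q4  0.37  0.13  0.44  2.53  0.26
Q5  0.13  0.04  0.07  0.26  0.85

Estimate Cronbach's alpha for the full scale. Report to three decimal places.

Cronbach's alpha = 0.479

sum of item variances = 0.69 + 1.77 + 0.79 + 2.53 + 0.85 = 6.63
Σ_{i<j} σ_ij = 2.06
Var(T) = 6.63 + 2 × 2.06 = 10.75
α = (k/(k−1))·(1 − sum of item variances/Var(T)) = (5/4)·(1 − 6.63/10.75) = 0.479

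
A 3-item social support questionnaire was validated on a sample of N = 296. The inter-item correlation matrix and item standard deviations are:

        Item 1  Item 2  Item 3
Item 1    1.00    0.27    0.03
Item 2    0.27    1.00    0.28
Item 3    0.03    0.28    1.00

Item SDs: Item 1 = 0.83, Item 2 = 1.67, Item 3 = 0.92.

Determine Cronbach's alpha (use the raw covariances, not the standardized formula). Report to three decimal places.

α = 0.415

Σσ²ᵢ = 0.83² + 1.67² + 0.92² = 4.3242
Covariances σ_ij = r_ij · s_i · s_j:
  σ(Item 1,Item 2) = 0.27 × 0.83 × 1.67 = 0.3742
  σ(Item 1,Item 3) = 0.03 × 0.83 × 0.92 = 0.0229
  σ(Item 2,Item 3) = 0.28 × 1.67 × 0.92 = 0.4302
σ²_T = Σσ²ᵢ + 2·Σσ_ij = 4.3242 + 2 × 0.8273 = 5.9788
α = (3/2)·(1 − 4.3242/5.9788) = 0.415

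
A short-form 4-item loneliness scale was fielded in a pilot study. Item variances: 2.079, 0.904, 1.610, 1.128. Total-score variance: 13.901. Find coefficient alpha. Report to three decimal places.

coefficient alpha = 0.785

Σσᵢ² = 2.079 + 0.904 + 1.610 + 1.128 = 5.721
α = (k/(k−1))·(1 − Σσᵢ²/Var(T)) = (4/3)·(1 − 5.721/13.901) = 0.785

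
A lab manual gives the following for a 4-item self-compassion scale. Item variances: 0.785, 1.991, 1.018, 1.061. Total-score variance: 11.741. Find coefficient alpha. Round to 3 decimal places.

α = 0.782

sum of item variances = 0.785 + 1.991 + 1.018 + 1.061 = 4.855
α = (k/(k−1))·(1 − sum of item variances/σ²_T) = (4/3)·(1 − 4.855/11.741) = 0.782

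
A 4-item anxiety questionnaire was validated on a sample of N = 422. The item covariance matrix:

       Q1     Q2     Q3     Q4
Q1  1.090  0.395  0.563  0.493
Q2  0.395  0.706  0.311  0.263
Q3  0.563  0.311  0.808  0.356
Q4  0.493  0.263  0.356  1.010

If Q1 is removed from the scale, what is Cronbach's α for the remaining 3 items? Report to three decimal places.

Remaining items: Q2, Q3, Q4 (k = 3).
Σσᵢ² = 0.706 + 0.808 + 1.010 = 2.524
σ²_total = 2.524 + 2 × 0.930 = 4.384
α (item deleted) = (3/2)·(1 − 2.524/4.384) = 0.636

Cronbach's α = 0.636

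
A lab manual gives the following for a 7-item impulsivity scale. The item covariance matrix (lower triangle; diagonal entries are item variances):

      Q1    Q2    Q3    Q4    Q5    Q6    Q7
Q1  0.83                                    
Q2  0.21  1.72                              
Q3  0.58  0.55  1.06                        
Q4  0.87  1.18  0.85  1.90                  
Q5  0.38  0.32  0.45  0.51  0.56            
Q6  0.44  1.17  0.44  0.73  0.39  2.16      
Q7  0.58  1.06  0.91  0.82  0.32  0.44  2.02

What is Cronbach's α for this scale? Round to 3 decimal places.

sum of item variances = 0.83 + 1.72 + 1.06 + 1.90 + 0.56 + 2.16 + 2.02 = 10.25
Sum of the distinct covariances = 13.20
total variance = 10.25 + 2 × 13.20 = 36.65
α = (k/(k−1))·(1 − sum of item variances/total variance) = (7/6)·(1 − 10.25/36.65) = 0.840

Cronbach's α = 0.840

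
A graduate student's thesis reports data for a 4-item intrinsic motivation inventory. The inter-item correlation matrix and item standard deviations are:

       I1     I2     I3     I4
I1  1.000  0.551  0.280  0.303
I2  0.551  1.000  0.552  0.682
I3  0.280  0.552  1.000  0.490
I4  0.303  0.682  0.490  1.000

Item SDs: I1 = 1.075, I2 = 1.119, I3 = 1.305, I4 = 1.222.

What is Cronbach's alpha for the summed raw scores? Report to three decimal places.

Σσ²ᵢ = 1.075² + 1.119² + 1.305² + 1.222² = 5.6041
Covariances σ_ij = r_ij · s_i · s_j:
  σ(I1,I2) = 0.551 × 1.075 × 1.119 = 0.6628
  σ(I1,I3) = 0.280 × 1.075 × 1.305 = 0.3928
  σ(I1,I4) = 0.303 × 1.075 × 1.222 = 0.3980
  σ(I2,I3) = 0.552 × 1.119 × 1.305 = 0.8061
  σ(I2,I4) = 0.682 × 1.119 × 1.222 = 0.9326
  σ(I3,I4) = 0.490 × 1.305 × 1.222 = 0.7814
σ²_T = Σσ²ᵢ + 2·Σσ_ij = 5.6041 + 2 × 3.9737 = 13.5515
α = (4/3)·(1 − 5.6041/13.5515) = 0.782

α = 0.782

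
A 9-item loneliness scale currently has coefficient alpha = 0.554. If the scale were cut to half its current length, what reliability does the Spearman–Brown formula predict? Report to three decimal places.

predicted reliability = 0.383

Length factor m = 1/2
α' = m·α / (1 − (1−m)·α)
   = 1/2 × 0.554 / (1 − (1 − 1/2) × 0.554)
   = 0.2770 / 0.7230 = 0.383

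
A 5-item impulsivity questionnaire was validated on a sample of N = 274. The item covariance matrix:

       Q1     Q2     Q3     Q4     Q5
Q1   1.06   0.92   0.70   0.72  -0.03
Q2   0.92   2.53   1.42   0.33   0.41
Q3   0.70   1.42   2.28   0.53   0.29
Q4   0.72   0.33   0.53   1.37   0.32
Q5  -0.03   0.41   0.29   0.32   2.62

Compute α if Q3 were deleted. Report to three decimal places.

α = 0.551

Remaining items: Q1, Q2, Q4, Q5 (k = 4).
Σσᵢ² = 1.06 + 2.53 + 1.37 + 2.62 = 7.58
Var(T) = 7.58 + 2 × 2.67 = 12.92
α (item deleted) = (4/3)·(1 − 7.58/12.92) = 0.551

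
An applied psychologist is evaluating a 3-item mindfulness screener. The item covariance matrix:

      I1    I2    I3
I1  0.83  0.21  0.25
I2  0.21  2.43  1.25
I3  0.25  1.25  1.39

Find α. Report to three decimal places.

α = 0.636

Σσᵢ² = 0.83 + 2.43 + 1.39 = 4.65
Sum of off-diagonal covariances = 1.71
Var(T) = 4.65 + 2 × 1.71 = 8.07
α = (k/(k−1))·(1 − Σσᵢ²/Var(T)) = (3/2)·(1 − 4.65/8.07) = 0.636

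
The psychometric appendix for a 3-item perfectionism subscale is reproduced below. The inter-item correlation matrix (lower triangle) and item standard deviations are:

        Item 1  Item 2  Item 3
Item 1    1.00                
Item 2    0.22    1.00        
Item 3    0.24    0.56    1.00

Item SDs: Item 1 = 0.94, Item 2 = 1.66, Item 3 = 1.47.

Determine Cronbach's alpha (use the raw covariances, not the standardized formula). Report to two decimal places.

Cronbach's alpha = 0.62

Σσ²ᵢ = 0.94² + 1.66² + 1.47² = 5.8001
Covariances σ_ij = r_ij · s_i · s_j:
  σ(Item 1,Item 2) = 0.22 × 0.94 × 1.66 = 0.3433
  σ(Item 1,Item 3) = 0.24 × 0.94 × 1.47 = 0.3316
  σ(Item 2,Item 3) = 0.56 × 1.66 × 1.47 = 1.3665
σ²_T = Σσ²ᵢ + 2·Σσ_ij = 5.8001 + 2 × 2.0414 = 9.8829
α = (3/2)·(1 − 5.8001/9.8829) = 0.62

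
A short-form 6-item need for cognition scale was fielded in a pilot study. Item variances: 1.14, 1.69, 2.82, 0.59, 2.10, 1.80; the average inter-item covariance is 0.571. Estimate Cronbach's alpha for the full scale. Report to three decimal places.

Σσ²ᵢ = 1.14 + 1.69 + 2.82 + 0.59 + 2.10 + 1.80 = 10.14
Sum of the 15 distinct covariances = 15 × 0.571 = 8.565
total variance = Σσ²ᵢ + 2·Σcov = 10.14 + 2 × 8.565 = 27.270
α = (6/5)·(1 − 10.14/27.270) = 0.754

α = 0.754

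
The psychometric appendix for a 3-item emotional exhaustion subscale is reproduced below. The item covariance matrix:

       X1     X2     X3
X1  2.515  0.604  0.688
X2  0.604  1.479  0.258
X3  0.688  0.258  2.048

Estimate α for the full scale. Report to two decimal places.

Σσ²ᵢ = 2.515 + 1.479 + 2.048 = 6.042
Sum of the distinct covariances = 1.550
σ²_total = 6.042 + 2 × 1.550 = 9.142
α = (k/(k−1))·(1 − Σσ²ᵢ/σ²_total) = (3/2)·(1 − 6.042/9.142) = 0.51

α = 0.51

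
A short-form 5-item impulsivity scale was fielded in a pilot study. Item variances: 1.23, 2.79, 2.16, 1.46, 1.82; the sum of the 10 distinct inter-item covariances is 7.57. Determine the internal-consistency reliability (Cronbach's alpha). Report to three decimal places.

Cronbach's alpha = 0.769

ΣVar(i) = 1.23 + 2.79 + 2.16 + 1.46 + 1.82 = 9.46
Sum of distinct covariances = 7.57
σ²_T = ΣVar(i) + 2·Σcov = 9.46 + 2 × 7.57 = 24.60
α = (5/4)·(1 − 9.46/24.60) = 0.769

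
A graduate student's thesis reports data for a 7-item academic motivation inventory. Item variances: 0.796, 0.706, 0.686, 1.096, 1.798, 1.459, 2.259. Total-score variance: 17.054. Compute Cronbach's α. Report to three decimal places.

Cronbach's α = 0.565

sum of item variances = 0.796 + 0.706 + 0.686 + 1.096 + 1.798 + 1.459 + 2.259 = 8.800
α = (k/(k−1))·(1 − sum of item variances/total variance) = (7/6)·(1 − 8.800/17.054) = 0.565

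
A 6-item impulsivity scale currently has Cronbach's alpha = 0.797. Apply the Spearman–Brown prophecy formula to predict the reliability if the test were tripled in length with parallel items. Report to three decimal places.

Length factor m = 3
α' = m·α / (1 + (m−1)·α)
   = 3 × 0.797 / (1 + (3 − 1) × 0.797)
   = 2.3910 / 2.5940 = 0.922

predicted reliability = 0.922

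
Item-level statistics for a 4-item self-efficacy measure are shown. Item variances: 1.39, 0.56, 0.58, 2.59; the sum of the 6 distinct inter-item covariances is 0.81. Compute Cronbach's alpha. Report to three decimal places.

ΣVar(i) = 1.39 + 0.56 + 0.58 + 2.59 = 5.12
Sum of distinct covariances = 0.81
total variance = ΣVar(i) + 2·Σcov = 5.12 + 2 × 0.81 = 6.74
α = (4/3)·(1 − 5.12/6.74) = 0.320

α = 0.320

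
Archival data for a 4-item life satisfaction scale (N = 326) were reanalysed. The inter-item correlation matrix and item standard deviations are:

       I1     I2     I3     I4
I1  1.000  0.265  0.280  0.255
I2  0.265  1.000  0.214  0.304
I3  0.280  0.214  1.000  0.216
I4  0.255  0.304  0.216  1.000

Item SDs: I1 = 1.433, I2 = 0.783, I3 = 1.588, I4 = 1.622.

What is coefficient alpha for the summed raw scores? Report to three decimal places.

coefficient alpha = 0.549

Σσ²ᵢ = 1.433² + 0.783² + 1.588² + 1.622² = 7.8192
Covariances σ_ij = r_ij · s_i · s_j:
  σ(I1,I2) = 0.265 × 1.433 × 0.783 = 0.2973
  σ(I1,I3) = 0.280 × 1.433 × 1.588 = 0.6372
  σ(I1,I4) = 0.255 × 1.433 × 1.622 = 0.5927
  σ(I2,I3) = 0.214 × 0.783 × 1.588 = 0.2661
  σ(I2,I4) = 0.304 × 0.783 × 1.622 = 0.3861
  σ(I3,I4) = 0.216 × 1.588 × 1.622 = 0.5564
σ²_T = Σσ²ᵢ + 2·Σσ_ij = 7.8192 + 2 × 2.7358 = 13.2908
α = (4/3)·(1 − 7.8192/13.2908) = 0.549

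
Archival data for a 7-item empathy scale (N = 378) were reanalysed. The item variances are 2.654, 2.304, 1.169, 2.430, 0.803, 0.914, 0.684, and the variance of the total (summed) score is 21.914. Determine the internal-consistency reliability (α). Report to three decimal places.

α = 0.583

Σσᵢ² = 2.654 + 2.304 + 1.169 + 2.430 + 0.803 + 0.914 + 0.684 = 10.958
α = (k/(k−1))·(1 − Σσᵢ²/σ²_T) = (7/6)·(1 − 10.958/21.914) = 0.583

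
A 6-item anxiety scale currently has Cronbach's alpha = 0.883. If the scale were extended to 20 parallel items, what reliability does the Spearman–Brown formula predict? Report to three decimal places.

predicted reliability = 0.962

Length factor m = 20/6 = 3.3333
α' = m·α / (1 + (m−1)·α)
   = 20/6 × 0.883 / (1 + (20/6 − 1) × 0.883)
   = 2.9433 / 3.0603 = 0.962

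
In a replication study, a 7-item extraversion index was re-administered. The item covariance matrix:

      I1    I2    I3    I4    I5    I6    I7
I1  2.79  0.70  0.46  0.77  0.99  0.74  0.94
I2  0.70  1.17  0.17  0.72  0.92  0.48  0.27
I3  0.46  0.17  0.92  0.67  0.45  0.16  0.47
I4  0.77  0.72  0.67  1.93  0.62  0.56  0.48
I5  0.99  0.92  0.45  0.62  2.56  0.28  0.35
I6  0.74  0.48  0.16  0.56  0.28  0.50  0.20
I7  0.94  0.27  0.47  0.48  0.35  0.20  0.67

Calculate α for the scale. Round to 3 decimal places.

Σσᵢ² = 2.79 + 1.17 + 0.92 + 1.93 + 2.56 + 0.50 + 0.67 = 10.54
Σ_{i<j} σ_ij = 11.40
σ²_T = 10.54 + 2 × 11.40 = 33.34
α = (k/(k−1))·(1 − Σσᵢ²/σ²_T) = (7/6)·(1 − 10.54/33.34) = 0.798

α = 0.798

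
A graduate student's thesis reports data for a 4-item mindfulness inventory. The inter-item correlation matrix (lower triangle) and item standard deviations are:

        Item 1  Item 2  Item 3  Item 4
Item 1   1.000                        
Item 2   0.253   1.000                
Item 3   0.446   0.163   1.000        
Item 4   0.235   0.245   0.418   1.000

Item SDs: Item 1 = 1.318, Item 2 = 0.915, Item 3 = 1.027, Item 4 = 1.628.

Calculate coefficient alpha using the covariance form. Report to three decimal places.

Σσ²ᵢ = 1.318² + 0.915² + 1.027² + 1.628² = 6.2795
Covariances σ_ij = r_ij · s_i · s_j:
  σ(Item 1,Item 2) = 0.253 × 1.318 × 0.915 = 0.3051
  σ(Item 1,Item 3) = 0.446 × 1.318 × 1.027 = 0.6037
  σ(Item 1,Item 4) = 0.235 × 1.318 × 1.628 = 0.5042
  σ(Item 2,Item 3) = 0.163 × 0.915 × 1.027 = 0.1532
  σ(Item 2,Item 4) = 0.245 × 0.915 × 1.628 = 0.3650
  σ(Item 3,Item 4) = 0.418 × 1.027 × 1.628 = 0.6989
σ²_T = Σσ²ᵢ + 2·Σσ_ij = 6.2795 + 2 × 2.6301 = 11.5397
α = (4/3)·(1 − 6.2795/11.5397) = 0.608

coefficient alpha = 0.608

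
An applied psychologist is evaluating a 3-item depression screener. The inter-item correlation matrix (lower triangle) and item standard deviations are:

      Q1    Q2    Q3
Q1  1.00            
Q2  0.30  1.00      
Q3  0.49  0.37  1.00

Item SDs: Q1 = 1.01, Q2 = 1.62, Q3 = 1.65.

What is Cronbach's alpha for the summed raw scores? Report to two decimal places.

Σσ²ᵢ = 1.01² + 1.62² + 1.65² = 6.3670
Covariances σ_ij = r_ij · s_i · s_j:
  σ(Q1,Q2) = 0.30 × 1.01 × 1.62 = 0.4909
  σ(Q1,Q3) = 0.49 × 1.01 × 1.65 = 0.8166
  σ(Q2,Q3) = 0.37 × 1.62 × 1.65 = 0.9890
σ²_T = Σσ²ᵢ + 2·Σσ_ij = 6.3670 + 2 × 2.2965 = 10.9600
α = (3/2)·(1 − 6.3670/10.9600) = 0.63

Cronbach's alpha = 0.63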